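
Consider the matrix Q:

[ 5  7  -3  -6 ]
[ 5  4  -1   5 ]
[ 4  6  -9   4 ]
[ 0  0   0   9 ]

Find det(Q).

Expand along row 4 (it has 3 zeros):
  + (9) · M_44   where M_44 = det([5 7 -3; 5 4 -1; 4 6 -9]) = 95
det = (+1)·(9)·(95) = 855

855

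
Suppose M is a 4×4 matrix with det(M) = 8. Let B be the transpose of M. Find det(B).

|B| = 8

det(Mᵀ) = det(M).
det(B) = (1)·(8) = 8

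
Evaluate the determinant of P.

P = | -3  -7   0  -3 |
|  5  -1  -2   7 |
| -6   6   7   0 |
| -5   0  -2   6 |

The determinant is 3212.

Expand along row 1 (it has 1 zero):
  + (-3) · M_11   where M_11 = det([-1 -2 7; 6 7 0; 0 -2 6]) = -54
  − (-7) · M_12   where M_12 = det([5 -2 7; -6 7 0; -5 -2 6]) = 467
  − (-3) · M_14   where M_14 = det([5 -1 -2; -6 6 7; -5 0 -2]) = -73
det = (+1)·(-3)·(-54) + (-1)·(-7)·(467) + (-1)·(-3)·(-73) = 3212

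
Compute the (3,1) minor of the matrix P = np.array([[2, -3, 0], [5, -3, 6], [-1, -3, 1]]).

Delete row 3 and column 1; the remaining 2×2 submatrix is [-3 0; -3 6].
Its determinant is (-3)·6 − 0·(-3) = -18.

-18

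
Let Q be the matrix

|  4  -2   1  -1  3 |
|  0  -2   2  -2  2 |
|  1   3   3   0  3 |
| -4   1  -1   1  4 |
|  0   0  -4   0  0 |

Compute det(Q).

Expand along row 5 (it has 4 zeros):
  + (-4) · M_53   where M_53 = det([4 -2 -1 3; 0 -2 -2 2; 1 3 0 3; -4 1 1 4]) = 202
det = (+1)·(-4)·(202) = -808

-808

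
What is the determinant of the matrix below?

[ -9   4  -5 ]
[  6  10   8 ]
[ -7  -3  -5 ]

Expand along column 1:
  + (-9) · |10 8; -3 -5| = (-9)·(-50 − (-24)) = 234
  − 6 · |4 -5; -3 -5| = −6·(-20 − 15) = 210
  + (-7) · |4 -5; 10 8| = (-7)·(32 − (-50)) = -574
Sum: (234) + (210) + (-574) = -130

-130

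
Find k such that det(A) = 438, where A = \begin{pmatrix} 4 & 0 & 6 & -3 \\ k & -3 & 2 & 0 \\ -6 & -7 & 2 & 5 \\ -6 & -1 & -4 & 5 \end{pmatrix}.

Expanding along the row containing k, det(A) is linear in k: det(A) = (-90)·k + (-12).
Set (-90)·k + (-12) = 438  ⇒  (-90)·k = 450  ⇒  k = -5.

k = -5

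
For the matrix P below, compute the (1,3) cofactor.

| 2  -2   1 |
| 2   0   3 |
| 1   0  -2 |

0

Delete row 1 and column 3; the remaining 2×2 submatrix is [2 0; 1 0].
Its determinant is 2·0 − 0·1 = 0.
The cofactor carries sign (−1)^(1+3) = +1, so C_{1,3} = +(0) = 0.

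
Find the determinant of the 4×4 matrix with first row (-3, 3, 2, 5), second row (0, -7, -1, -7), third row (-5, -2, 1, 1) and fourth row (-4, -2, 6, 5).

-92

Expand along row 2 (it has 1 zero):
  + (-7) · M_22   where M_22 = det([-3 2 5; -5 1 1; -4 6 5]) = -85
  − (-1) · M_23   where M_23 = det([-3 3 5; -5 -2 1; -4 -2 5]) = 97
  + (-7) · M_24   where M_24 = det([-3 3 2; -5 -2 1; -4 -2 6]) = 112
det = (+1)·(-7)·(-85) + (-1)·(-1)·(97) + (+1)·(-7)·(112) = -92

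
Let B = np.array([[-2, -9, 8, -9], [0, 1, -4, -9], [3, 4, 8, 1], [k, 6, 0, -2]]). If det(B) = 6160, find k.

Expanding along the row containing k, det(B) is linear in k: det(B) = (1124)·k + (-2832).
Set (1124)·k + (-2832) = 6160  ⇒  (1124)·k = 8992  ⇒  k = 8.

8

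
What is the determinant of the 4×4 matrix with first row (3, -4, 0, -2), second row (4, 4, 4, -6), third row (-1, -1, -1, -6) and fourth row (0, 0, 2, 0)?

The determinant is 420.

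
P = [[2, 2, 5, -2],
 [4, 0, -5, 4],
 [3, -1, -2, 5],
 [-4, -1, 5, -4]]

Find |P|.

88

Expand along row 2 (it has 1 zero):
  − (4) · M_21   where M_21 = det([2 5 -2; -1 -2 5; -1 5 -4]) = -65
  − (-5) · M_23   where M_23 = det([2 2 -2; 3 -1 5; -4 -1 -4]) = 16
  + (4) · M_24   where M_24 = det([2 2 5; 3 -1 -2; -4 -1 5]) = -63
det = (-1)·(4)·(-65) + (-1)·(-5)·(16) + (+1)·(4)·(-63) = 88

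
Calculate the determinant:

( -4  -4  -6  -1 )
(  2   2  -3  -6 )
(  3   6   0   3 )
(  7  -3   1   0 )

The determinant is -2325.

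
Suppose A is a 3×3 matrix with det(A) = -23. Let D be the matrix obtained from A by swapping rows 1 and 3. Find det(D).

|D| = 23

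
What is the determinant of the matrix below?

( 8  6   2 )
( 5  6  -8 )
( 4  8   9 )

514

Expand along row 1:
  + 8 · |6 -8; 8 9| = 8·(54 − (-64)) = 944
  − 6 · |5 -8; 4 9| = −6·(45 − (-32)) = -462
  + 2 · |5 6; 4 8| = 2·(40 − 24) = 32
Sum: (944) + (-462) + (32) = 514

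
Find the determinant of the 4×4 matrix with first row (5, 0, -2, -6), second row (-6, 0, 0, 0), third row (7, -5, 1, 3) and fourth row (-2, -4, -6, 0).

-1080

Expand along row 2 (it has 3 zeros):
  − (-6) · M_21   where M_21 = det([0 -2 -6; -5 1 3; -4 -6 0]) = -180
det = (-1)·(-6)·(-180) = -1080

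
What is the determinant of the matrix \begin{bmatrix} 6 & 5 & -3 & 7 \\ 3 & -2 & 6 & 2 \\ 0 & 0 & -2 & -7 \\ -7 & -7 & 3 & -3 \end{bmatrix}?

The determinant is 762.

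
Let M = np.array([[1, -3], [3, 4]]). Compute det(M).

det(M) = 13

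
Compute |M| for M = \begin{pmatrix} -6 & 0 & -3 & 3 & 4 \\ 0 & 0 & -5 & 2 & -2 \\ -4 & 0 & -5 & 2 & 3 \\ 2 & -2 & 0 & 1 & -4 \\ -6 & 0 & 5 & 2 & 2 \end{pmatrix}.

-172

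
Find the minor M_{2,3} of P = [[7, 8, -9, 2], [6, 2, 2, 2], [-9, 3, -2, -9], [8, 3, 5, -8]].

Delete row 2 and column 3; the remaining 3×3 submatrix is [7 8 2; -9 3 -9; 8 3 -8].
Its determinant is -1233.

-1233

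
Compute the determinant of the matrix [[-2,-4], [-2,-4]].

det = (-2)·(-4) − (-4)·(-2) = 8 − 8 = 0

The determinant is 0.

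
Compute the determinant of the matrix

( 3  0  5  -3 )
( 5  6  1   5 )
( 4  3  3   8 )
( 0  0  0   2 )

0

Expand along row 4 (it has 3 zeros):
  + (2) · M_44   where M_44 = det([3 0 5; 5 6 1; 4 3 3]) = 0
det = (+1)·(2)·(0) = 0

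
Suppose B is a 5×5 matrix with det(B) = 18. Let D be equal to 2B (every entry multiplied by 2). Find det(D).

For a 5×5 matrix, det(2B) = 2^5·det(B) = 32·det(B).
det(D) = (32)·(18) = 576

det(D) = 576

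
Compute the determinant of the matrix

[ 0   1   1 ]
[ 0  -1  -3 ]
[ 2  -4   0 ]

Expand along column 1:
  + 2 · |1 1; -1 -3| = 2·(-3 − (-1)) = -4

-4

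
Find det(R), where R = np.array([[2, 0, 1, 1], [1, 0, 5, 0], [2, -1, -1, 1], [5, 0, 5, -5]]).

-65

Expand along column 2 (it has 3 zeros):
  − (-1) · M_32   where M_32 = det([2 1 1; 1 5 0; 5 5 -5]) = -65
det = (-1)·(-1)·(-65) = -65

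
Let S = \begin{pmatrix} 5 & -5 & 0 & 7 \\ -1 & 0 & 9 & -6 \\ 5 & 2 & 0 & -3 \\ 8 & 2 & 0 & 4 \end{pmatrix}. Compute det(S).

-2232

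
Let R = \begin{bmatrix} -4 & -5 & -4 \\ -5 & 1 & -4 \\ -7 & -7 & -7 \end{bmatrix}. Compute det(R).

Expand along column 1:
  + (-4) · |1 -4; -7 -7| = (-4)·(-7 − 28) = 140
  − (-5) · |-5 -4; -7 -7| = −(-5)·(35 − 28) = 35
  + (-7) · |-5 -4; 1 -4| = (-7)·(20 − (-4)) = -168
Sum: (140) + (35) + (-168) = 7

7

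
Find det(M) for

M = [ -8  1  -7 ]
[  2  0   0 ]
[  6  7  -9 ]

The determinant is -80.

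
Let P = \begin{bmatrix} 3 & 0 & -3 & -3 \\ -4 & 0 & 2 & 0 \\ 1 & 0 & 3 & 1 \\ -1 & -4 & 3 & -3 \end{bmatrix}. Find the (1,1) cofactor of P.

-8

Delete row 1 and column 1; the remaining 3×3 submatrix is [0 2 0; 0 3 1; -4 3 -3].
Its determinant is -8.
The cofactor carries sign (−1)^(1+1) = +1, so C_{1,1} = +(-8) = -8.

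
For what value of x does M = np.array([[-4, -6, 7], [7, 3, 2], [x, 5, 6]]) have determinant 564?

Expanding along the column containing x, det(M) is linear in x: det(M) = (-33)·x + (465).
Set (-33)·x + (465) = 564  ⇒  (-33)·x = 99  ⇒  x = -3.

x = -3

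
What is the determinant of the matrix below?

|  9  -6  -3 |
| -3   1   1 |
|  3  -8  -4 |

Expand along row 1:
  + 9 · |1 1; -8 -4| = 9·(-4 − (-8)) = 36
  − (-6) · |-3 1; 3 -4| = −(-6)·(12 − 3) = 54
  + (-3) · |-3 1; 3 -8| = (-3)·(24 − 3) = -63
Sum: (36) + (54) + (-63) = 27

27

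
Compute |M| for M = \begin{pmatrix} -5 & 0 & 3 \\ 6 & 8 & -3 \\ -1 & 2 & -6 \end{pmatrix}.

det(M) = 270

Expand along column 2:
  + 8 · |-5 3; -1 -6| = 8·(30 − (-3)) = 264
  − 2 · |-5 3; 6 -3| = −2·(15 − 18) = 6
Sum: (264) + (6) = 270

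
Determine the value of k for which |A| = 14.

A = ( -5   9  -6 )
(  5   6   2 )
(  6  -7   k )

Expanding along the row containing k, det(A) is linear in k: det(A) = (-75)·k + (464).
Set (-75)·k + (464) = 14  ⇒  (-75)·k = -450  ⇒  k = 6.

6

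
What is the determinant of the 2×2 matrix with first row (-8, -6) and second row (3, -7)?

74

det = (-8)·(-7) − (-6)·3 = 56 − (-18) = 74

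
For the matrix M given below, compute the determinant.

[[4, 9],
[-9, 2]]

det(M) = 4·2 − 9·(-9) = 8 − (-81) = 89

det(M) = 89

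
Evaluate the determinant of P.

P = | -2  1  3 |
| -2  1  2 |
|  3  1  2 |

Expand along row 1:
  + (-2) · |1 2; 1 2| = (-2)·(2 − 2) = 0
  − 1 · |-2 2; 3 2| = −1·(-4 − 6) = 10
  + 3 · |-2 1; 3 1| = 3·(-2 − 3) = -15
Sum: (0) + (10) + (-15) = -5

The determinant is -5.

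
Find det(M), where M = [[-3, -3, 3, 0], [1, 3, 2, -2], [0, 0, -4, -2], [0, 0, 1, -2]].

M is block upper-triangular with a 2×2 block and a 2×2 block on the diagonal, so its determinant equals the product of the determinants of the diagonal blocks.
det of the 2×2 block = -6
det of the 2×2 block = 10
det = (-6)·(10) = -60

-60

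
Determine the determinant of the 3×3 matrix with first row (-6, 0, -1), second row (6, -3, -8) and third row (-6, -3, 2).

Expand along column 2:
  + (-3) · |-6 -1; -6 2| = (-3)·(-12 − 6) = 54
  − (-3) · |-6 -1; 6 -8| = −(-3)·(48 − (-6)) = 162
Sum: (54) + (162) = 216

216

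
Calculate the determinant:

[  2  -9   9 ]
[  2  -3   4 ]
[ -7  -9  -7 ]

-111

Expand along row 1:
  + 2 · |-3 4; -9 -7| = 2·(21 − (-36)) = 114
  − (-9) · |2 4; -7 -7| = −(-9)·(-14 − (-28)) = 126
  + 9 · |2 -3; -7 -9| = 9·(-18 − 21) = -351
Sum: (114) + (126) + (-351) = -111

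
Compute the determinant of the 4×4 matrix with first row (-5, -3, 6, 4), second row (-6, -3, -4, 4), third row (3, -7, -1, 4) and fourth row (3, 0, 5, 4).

The determinant is 2340.

Expand along row 4 (it has 1 zero):
  − (3) · M_41   where M_41 = det([-3 6 4; -3 -4 4; -7 -1 4]) = -160
  − (5) · M_43   where M_43 = det([-5 -3 4; -6 -3 4; 3 -7 4]) = 16
  + (4) · M_44   where M_44 = det([-5 -3 6; -6 -3 -4; 3 -7 -1]) = 485
det = (-1)·(3)·(-160) + (-1)·(5)·(16) + (+1)·(4)·(485) = 2340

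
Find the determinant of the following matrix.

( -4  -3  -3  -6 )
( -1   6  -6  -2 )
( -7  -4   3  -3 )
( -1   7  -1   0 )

668

Expand along row 4 (it has 1 zero):
  − (-1) · M_41   where M_41 = det([-3 -3 -6; 6 -6 -2; -4 3 -3]) = -114
  + (7) · M_42   where M_42 = det([-4 -3 -6; -1 -6 -2; -7 3 -3]) = 141
  − (-1) · M_43   where M_43 = det([-4 -3 -6; -1 6 -2; -7 -4 -3]) = -205
det = (-1)·(-1)·(-114) + (+1)·(7)·(141) + (-1)·(-1)·(-205) = 668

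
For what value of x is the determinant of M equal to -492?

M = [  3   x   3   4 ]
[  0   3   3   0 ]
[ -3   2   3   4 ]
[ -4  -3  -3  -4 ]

x = -3

Expanding along the column containing x, det(M) is linear in x: det(M) = (84)·x + (-240).
Set (84)·x + (-240) = -492  ⇒  (84)·x = -252  ⇒  x = -3.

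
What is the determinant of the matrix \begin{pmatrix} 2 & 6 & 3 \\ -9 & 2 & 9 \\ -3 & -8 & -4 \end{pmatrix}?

-16

Expand along column 1:
  + 2 · |2 9; -8 -4| = 2·(-8 − (-72)) = 128
  − (-9) · |6 3; -8 -4| = −(-9)·(-24 − (-24)) = 0
  + (-3) · |6 3; 2 9| = (-3)·(54 − 6) = -144
Sum: (128) + (0) + (-144) = -16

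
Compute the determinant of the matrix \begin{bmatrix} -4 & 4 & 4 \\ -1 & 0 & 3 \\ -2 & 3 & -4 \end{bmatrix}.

-16

Expand along row 2:
  − (-1) · |4 4; 3 -4| = −(-1)·(-16 − 12) = -28
  − 3 · |-4 4; -2 3| = −3·(-12 − (-8)) = 12
Sum: (-28) + (12) = -16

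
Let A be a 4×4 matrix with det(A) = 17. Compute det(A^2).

The determinant is 289.

det(A^2) = (det A)^2 = (17)^2 = 289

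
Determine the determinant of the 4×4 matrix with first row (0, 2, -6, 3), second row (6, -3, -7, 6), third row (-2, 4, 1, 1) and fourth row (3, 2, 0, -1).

Expand along row 1 (it has 1 zero):
  − (2) · M_12   where M_12 = det([6 -7 6; -2 1 1; 3 0 -1]) = -31
  + (-6) · M_13   where M_13 = det([6 -3 6; -2 4 1; 3 2 -1]) = -135
  − (3) · M_14   where M_14 = det([6 -3 -7; -2 4 1; 3 2 0]) = 91
det = (-1)·(2)·(-31) + (+1)·(-6)·(-135) + (-1)·(3)·(91) = 599

The determinant is 599.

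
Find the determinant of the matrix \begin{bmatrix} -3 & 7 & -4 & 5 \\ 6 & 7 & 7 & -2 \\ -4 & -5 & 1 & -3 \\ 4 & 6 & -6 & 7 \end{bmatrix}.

24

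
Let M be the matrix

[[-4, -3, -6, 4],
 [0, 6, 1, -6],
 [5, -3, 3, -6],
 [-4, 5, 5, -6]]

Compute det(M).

Expand along row 2 (it has 1 zero):
  + (6) · M_22   where M_22 = det([-4 -6 4; 5 3 -6; -4 5 -6]) = -224
  − (1) · M_23   where M_23 = det([-4 -3 4; 5 -3 -6; -4 5 -6]) = -302
  + (-6) · M_24   where M_24 = det([-4 -3 -6; 5 -3 3; -4 5 5]) = 153
det = (+1)·(6)·(-224) + (-1)·(1)·(-302) + (+1)·(-6)·(153) = -1960

-1960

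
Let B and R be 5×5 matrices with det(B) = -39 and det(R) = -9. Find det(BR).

det(BR) = det(B)·det(R) = (-39)·(-9) = 351

351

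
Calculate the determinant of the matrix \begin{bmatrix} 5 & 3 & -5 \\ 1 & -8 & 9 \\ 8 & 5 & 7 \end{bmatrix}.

Expand along row 1:
  + 5 · |-8 9; 5 7| = 5·(-56 − 45) = -505
  − 3 · |1 9; 8 7| = −3·(7 − 72) = 195
  + (-5) · |1 -8; 8 5| = (-5)·(5 − (-64)) = -345
Sum: (-505) + (195) + (-345) = -655

-655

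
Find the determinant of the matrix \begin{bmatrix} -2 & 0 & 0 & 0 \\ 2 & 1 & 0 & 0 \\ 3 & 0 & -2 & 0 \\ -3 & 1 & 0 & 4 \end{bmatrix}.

16

The matrix is lower triangular, so the determinant is the product of the diagonal entries:
det = (-2) · (1) · (-2) · (4) = 16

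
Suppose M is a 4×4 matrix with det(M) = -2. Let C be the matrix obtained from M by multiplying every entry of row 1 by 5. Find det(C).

Scaling one row by 5 multiplies the determinant by 5.
det(C) = (5)·(-2) = -10

-10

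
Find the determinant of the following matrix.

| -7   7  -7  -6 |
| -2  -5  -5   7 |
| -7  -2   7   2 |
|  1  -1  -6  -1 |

The determinant is -2724.

Expand along row 1:
  + (-7) · M_11   where M_11 = det([-5 -5 7; -2 7 2; -1 -6 -1]) = 128
  − (7) · M_12   where M_12 = det([-2 -5 7; -7 7 2; 1 -6 -1]) = 260
  + (-7) · M_13   where M_13 = det([-2 -5 7; -7 -2 2; 1 -1 -1]) = 80
  − (-6) · M_14   where M_14 = det([-2 -5 -5; -7 -2 7; 1 -1 -6]) = 92
det = (+1)·(-7)·(128) + (-1)·(7)·(260) + (+1)·(-7)·(80) + (-1)·(-6)·(92) = -2724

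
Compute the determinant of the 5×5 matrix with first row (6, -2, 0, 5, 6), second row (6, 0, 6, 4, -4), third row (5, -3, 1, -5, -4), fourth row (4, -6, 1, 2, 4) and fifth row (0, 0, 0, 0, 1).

1550

Expand along row 5 (it has 4 zeros):
  + (1) · M_55   where M_55 = det([6 -2 0 5; 6 0 6 4; 5 -3 1 -5; 4 -6 1 2]) = 1550
det = (+1)·(1)·(1550) = 1550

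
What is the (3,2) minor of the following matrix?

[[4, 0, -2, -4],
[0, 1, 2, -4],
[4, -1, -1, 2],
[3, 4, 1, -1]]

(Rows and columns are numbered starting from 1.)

56

Delete row 3 and column 2; the remaining 3×3 submatrix is [4 -2 -4; 0 2 -4; 3 1 -1].
Its determinant is 56.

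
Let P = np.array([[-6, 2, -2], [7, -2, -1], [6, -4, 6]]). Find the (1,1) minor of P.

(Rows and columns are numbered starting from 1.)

The minor is -16.

Delete row 1 and column 1; the remaining 2×2 submatrix is [-2 -1; -4 6].
Its determinant is (-2)·6 − (-1)·(-4) = -16.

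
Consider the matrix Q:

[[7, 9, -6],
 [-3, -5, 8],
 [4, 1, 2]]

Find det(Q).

Expand along row 1:
  + 7 · |-5 8; 1 2| = 7·(-10 − 8) = -126
  − 9 · |-3 8; 4 2| = −9·(-6 − 32) = 342
  + (-6) · |-3 -5; 4 1| = (-6)·(-3 − (-20)) = -102
Sum: (-126) + (342) + (-102) = 114

det(Q) = 114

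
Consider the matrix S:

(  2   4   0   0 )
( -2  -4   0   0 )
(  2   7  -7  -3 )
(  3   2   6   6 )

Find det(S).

The determinant is 0.

S is block lower-triangular with a 2×2 block and a 2×2 block on the diagonal, so its determinant equals the product of the determinants of the diagonal blocks.
det of the 2×2 block = 0
det of the 2×2 block = -24
det = (0)·(-24) = 0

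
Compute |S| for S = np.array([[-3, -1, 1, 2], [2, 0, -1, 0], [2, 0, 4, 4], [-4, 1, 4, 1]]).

det(S) = 18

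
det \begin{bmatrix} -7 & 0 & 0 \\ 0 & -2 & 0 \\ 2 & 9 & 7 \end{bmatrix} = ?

The matrix is lower triangular, so the determinant is the product of the diagonal entries:
det = (-7) · (-2) · (7) = 98

98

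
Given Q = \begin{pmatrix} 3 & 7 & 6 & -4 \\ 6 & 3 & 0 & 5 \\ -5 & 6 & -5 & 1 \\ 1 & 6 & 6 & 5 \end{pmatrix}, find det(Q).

5024

Expand along row 2 (it has 1 zero):
  − (6) · M_21   where M_21 = det([7 6 -4; 6 -5 1; 6 6 5]) = -625
  + (3) · M_22   where M_22 = det([3 6 -4; -5 -5 1; 1 6 5]) = 163
  + (5) · M_24   where M_24 = det([3 7 6; -5 6 -5; 1 6 6]) = 157
det = (-1)·(6)·(-625) + (+1)·(3)·(163) + (+1)·(5)·(157) = 5024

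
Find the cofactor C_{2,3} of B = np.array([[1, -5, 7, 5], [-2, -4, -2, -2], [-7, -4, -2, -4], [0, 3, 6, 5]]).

The cofactor is 288.

Delete row 2 and column 3; the remaining 3×3 submatrix is [1 -5 5; -7 -4 -4; 0 3 5].
Its determinant is -288.
The cofactor carries sign (−1)^(2+3) = −1, so C_{2,3} = −(-288) = 288.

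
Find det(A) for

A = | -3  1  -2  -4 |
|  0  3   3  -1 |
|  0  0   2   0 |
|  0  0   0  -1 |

A is block upper-triangular with a 2×2 block and a 2×2 block on the diagonal, so its determinant equals the product of the determinants of the diagonal blocks.
det of the 2×2 block = -9
det of the 2×2 block = -2
det = (-9)·(-2) = 18

det(A) = 18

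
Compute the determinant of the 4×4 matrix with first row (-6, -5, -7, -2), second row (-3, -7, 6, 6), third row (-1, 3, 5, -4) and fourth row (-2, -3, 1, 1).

The determinant is -189.

Expand along row 1:
  + (-6) · M_11   where M_11 = det([-7 6 6; 3 5 -4; -3 1 1]) = 99
  − (-5) · M_12   where M_12 = det([-3 6 6; -1 5 -4; -2 1 1]) = 81
  + (-7) · M_13   where M_13 = det([-3 -7 6; -1 3 -4; -2 -3 1]) = 18
  − (-2) · M_14   where M_14 = det([-3 -7 6; -1 3 5; -2 -3 1]) = 63
det = (+1)·(-6)·(99) + (-1)·(-5)·(81) + (+1)·(-7)·(18) + (-1)·(-2)·(63) = -189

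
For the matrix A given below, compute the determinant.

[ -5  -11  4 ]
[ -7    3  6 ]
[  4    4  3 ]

|A| = -580

Expand along row 1:
  + (-5) · |3 6; 4 3| = (-5)·(9 − 24) = 75
  − (-11) · |-7 6; 4 3| = −(-11)·(-21 − 24) = -495
  + 4 · |-7 3; 4 4| = 4·(-28 − 12) = -160
Sum: (75) + (-495) + (-160) = -580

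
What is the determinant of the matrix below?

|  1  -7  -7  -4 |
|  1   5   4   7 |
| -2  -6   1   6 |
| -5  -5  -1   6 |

Expand along row 1:
  + (1) · M_11   where M_11 = det([5 4 7; -6 1 6; -5 -1 6]) = 161
  − (-7) · M_12   where M_12 = det([1 4 7; -2 1 6; -5 -1 6]) = -11
  + (-7) · M_13   where M_13 = det([1 5 7; -2 -6 6; -5 -5 6]) = -236
  − (-4) · M_14   where M_14 = det([1 5 4; -2 -6 1; -5 -5 -1]) = -104
det = (+1)·(1)·(161) + (-1)·(-7)·(-11) + (+1)·(-7)·(-236) + (-1)·(-4)·(-104) = 1320

The determinant is 1320.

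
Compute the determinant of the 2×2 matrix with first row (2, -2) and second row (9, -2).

14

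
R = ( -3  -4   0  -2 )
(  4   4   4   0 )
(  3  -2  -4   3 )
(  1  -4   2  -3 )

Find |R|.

The determinant is 112.

Expand along row 1 (it has 1 zero):
  + (-3) · M_11   where M_11 = det([4 4 0; -2 -4 3; -4 2 -3]) = -48
  − (-4) · M_12   where M_12 = det([4 4 0; 3 -4 3; 1 2 -3]) = 72
  − (-2) · M_14   where M_14 = det([4 4 4; 3 -2 -4; 1 -4 2]) = -160
det = (+1)·(-3)·(-48) + (-1)·(-4)·(72) + (-1)·(-2)·(-160) = 112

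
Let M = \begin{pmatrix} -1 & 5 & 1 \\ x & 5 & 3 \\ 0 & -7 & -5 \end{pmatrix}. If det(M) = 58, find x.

x = 3

Expanding along the column containing x, det(M) is linear in x: det(M) = (18)·x + (4).
Set (18)·x + (4) = 58  ⇒  (18)·x = 54  ⇒  x = 3.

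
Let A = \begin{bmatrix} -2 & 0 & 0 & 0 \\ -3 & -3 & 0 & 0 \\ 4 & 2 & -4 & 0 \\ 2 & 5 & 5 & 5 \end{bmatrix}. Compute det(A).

-120

A is lower triangular, so det(A) is the product of the diagonal entries:
det = (-2) · (-3) · (-4) · (5) = -120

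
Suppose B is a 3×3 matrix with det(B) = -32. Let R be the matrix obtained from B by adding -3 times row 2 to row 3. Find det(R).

-32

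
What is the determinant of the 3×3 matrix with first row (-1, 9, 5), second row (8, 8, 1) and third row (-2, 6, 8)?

The determinant is -332.

Expand along column 1:
  + (-1) · |8 1; 6 8| = (-1)·(64 − 6) = -58
  − 8 · |9 5; 6 8| = −8·(72 − 30) = -336
  + (-2) · |9 5; 8 1| = (-2)·(9 − 40) = 62
Sum: (-58) + (-336) + (62) = -332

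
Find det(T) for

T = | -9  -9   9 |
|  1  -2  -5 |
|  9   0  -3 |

Expand along row 3:
  + 9 · |-9 9; -2 -5| = 9·(45 − (-18)) = 567
  + (-3) · |-9 -9; 1 -2| = (-3)·(18 − (-9)) = -81
Sum: (567) + (-81) = 486

486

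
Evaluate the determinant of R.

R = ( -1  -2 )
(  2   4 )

The determinant is 0.

det(R) = (-1)·4 − (-2)·2 = -4 − (-4) = 0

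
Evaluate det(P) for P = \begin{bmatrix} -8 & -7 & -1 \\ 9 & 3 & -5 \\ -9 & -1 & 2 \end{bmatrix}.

Expand along row 1:
  + (-8) · |3 -5; -1 2| = (-8)·(6 − 5) = -8
  − (-7) · |9 -5; -9 2| = −(-7)·(18 − 45) = -189
  + (-1) · |9 3; -9 -1| = (-1)·(-9 − (-27)) = -18
Sum: (-8) + (-189) + (-18) = -215

The determinant is -215.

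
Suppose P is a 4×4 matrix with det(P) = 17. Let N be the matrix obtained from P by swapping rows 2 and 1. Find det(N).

Swapping two rows multiplies the determinant by −1.
det(N) = (-1)·(17) = -17

The determinant is -17.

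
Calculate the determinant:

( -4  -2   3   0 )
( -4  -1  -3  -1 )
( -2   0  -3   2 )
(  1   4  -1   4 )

The determinant is 204.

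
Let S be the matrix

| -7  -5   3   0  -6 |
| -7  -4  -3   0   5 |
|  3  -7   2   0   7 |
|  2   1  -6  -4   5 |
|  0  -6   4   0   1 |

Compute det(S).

Expand along column 4 (it has 4 zeros):
  + (-4) · M_44   where M_44 = det([-7 -5 3 -6; -7 -4 -3 5; 3 -7 2 7; 0 -6 4 1]) = 667
det = (+1)·(-4)·(667) = -2668

The determinant is -2668.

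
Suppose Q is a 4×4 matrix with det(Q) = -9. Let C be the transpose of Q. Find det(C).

The determinant is -9.

det(Qᵀ) = det(Q).
det(C) = (1)·(-9) = -9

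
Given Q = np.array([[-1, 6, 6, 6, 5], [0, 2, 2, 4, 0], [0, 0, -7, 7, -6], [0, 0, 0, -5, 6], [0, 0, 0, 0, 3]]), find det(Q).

det(Q) = -210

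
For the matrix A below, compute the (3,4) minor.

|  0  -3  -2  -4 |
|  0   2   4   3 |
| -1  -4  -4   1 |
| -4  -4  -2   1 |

Delete row 3 and column 4; the remaining 3×3 submatrix is [0 -3 -2; 0 2 4; -4 -4 -2].
Its determinant is 32.

32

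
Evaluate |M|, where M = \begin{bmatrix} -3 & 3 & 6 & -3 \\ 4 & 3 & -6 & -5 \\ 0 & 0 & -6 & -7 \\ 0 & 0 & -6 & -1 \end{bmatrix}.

|M| = 756

M is block upper-triangular with a 2×2 block and a 2×2 block on the diagonal, so its determinant equals the product of the determinants of the diagonal blocks.
det of the 2×2 block = -21
det of the 2×2 block = -36
det = (-21)·(-36) = 756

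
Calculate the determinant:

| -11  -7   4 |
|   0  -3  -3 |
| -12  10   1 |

-693

Expand along row 2:
  + (-3) · |-11 4; -12 1| = (-3)·(-11 − (-48)) = -111
  − (-3) · |-11 -7; -12 10| = −(-3)·(-110 − 84) = -582
Sum: (-111) + (-582) = -693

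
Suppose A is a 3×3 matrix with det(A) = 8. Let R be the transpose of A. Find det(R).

The determinant is 8.

det(Aᵀ) = det(A).
det(R) = (1)·(8) = 8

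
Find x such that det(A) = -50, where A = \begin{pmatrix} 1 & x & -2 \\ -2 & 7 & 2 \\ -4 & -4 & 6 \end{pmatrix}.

Expanding along the column containing x, det(A) is linear in x: det(A) = (4)·x + (-22).
Set (4)·x + (-22) = -50  ⇒  (4)·x = -28  ⇒  x = -7.

x = -7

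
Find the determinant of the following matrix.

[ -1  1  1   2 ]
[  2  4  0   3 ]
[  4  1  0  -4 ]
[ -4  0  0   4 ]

20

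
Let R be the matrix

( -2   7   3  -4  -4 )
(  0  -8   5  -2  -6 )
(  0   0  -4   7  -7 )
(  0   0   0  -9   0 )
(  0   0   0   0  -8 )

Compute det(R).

The determinant is -4608.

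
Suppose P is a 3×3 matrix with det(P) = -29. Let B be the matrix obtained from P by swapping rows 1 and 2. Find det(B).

The determinant is 29.

Swapping two rows multiplies the determinant by −1.
det(B) = (-1)·(-29) = 29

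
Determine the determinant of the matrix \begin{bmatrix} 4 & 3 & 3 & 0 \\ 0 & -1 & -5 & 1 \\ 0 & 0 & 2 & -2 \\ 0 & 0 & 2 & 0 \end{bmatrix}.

The matrix is block upper-triangular with a 2×2 block and a 2×2 block on the diagonal, so its determinant equals the product of the determinants of the diagonal blocks.
det of the 2×2 block = -4
det of the 2×2 block = 4
det = (-4)·(4) = -16

The determinant is -16.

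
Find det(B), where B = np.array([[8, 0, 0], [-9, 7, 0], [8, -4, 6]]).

det(B) = 336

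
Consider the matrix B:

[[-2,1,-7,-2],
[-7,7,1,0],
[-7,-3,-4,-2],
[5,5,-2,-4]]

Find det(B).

Expand along row 2 (it has 1 zero):
  − (-7) · M_21   where M_21 = det([1 -7 -2; -3 -4 -2; 5 -2 -4]) = 114
  + (7) · M_22   where M_22 = det([-2 -7 -2; -7 -4 -2; 5 -2 -4]) = 174
  − (1) · M_23   where M_23 = det([-2 1 -2; -7 -3 -2; 5 5 -4]) = -42
det = (-1)·(-7)·(114) + (+1)·(7)·(174) + (-1)·(1)·(-42) = 2058

2058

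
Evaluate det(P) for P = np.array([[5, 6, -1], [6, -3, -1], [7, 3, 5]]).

Expand along row 1:
  + 5 · |-3 -1; 3 5| = 5·(-15 − (-3)) = -60
  − 6 · |6 -1; 7 5| = −6·(30 − (-7)) = -222
  + (-1) · |6 -3; 7 3| = (-1)·(18 − (-21)) = -39
Sum: (-60) + (-222) + (-39) = -321

|P| = -321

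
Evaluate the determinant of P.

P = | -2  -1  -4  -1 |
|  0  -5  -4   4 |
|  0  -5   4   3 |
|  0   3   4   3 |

Expand along column 1 (it has 3 zeros):
  + (-2) · M_11   where M_11 = det([-5 -4 4; -5 4 3; 3 4 3]) = -224
det = (+1)·(-2)·(-224) = 448

448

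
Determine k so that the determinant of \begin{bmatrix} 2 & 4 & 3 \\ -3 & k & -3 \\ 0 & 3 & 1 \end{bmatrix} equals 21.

Expanding along the row containing k, det(B) is linear in k: det(B) = (2)·k + (3).
Set (2)·k + (3) = 21  ⇒  (2)·k = 18  ⇒  k = 9.

9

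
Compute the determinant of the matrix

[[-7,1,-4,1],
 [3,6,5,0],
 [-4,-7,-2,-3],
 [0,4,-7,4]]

Expand along row 2 (it has 1 zero):
  − (3) · M_21   where M_21 = det([1 -4 1; -7 -2 -3; 4 -7 4]) = -36
  + (6) · M_22   where M_22 = det([-7 -4 1; -4 -2 -3; 0 -7 4]) = 167
  − (5) · M_23   where M_23 = det([-7 1 1; -4 -7 -3; 0 4 4]) = 112
det = (-1)·(3)·(-36) + (+1)·(6)·(167) + (-1)·(5)·(112) = 550

550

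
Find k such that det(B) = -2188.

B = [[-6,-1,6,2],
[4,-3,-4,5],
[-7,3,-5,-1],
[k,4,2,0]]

2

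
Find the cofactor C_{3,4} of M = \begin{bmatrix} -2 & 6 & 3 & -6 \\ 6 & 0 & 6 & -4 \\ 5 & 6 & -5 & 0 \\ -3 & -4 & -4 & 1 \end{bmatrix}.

Delete row 3 and column 4; the remaining 3×3 submatrix is [-2 6 3; 6 0 6; -3 -4 -4].
Its determinant is -84.
The cofactor carries sign (−1)^(3+4) = −1, so C_{3,4} = −(-84) = 84.

84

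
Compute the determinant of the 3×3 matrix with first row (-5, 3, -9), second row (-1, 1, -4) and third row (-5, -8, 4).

95

Expand along row 1:
  + (-5) · |1 -4; -8 4| = (-5)·(4 − 32) = 140
  − 3 · |-1 -4; -5 4| = −3·(-4 − 20) = 72
  + (-9) · |-1 1; -5 -8| = (-9)·(8 − (-5)) = -117
Sum: (140) + (72) + (-117) = 95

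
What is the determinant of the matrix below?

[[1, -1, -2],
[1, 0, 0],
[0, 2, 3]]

Expand along row 2:
  − 1 · |-1 -2; 2 3| = −1·(-3 − (-4)) = -1

The determinant is -1.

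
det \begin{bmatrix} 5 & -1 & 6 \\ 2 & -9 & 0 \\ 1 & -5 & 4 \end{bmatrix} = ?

-178

Expand along column 3:
  + 6 · |2 -9; 1 -5| = 6·(-10 − (-9)) = -6
  + 4 · |5 -1; 2 -9| = 4·(-45 − (-2)) = -172
Sum: (-6) + (-172) = -178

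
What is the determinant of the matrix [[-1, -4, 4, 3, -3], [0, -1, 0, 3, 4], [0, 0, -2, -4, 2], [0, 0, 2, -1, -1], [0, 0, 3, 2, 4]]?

62

The matrix is block upper-triangular with a 2×2 block and a 3×3 block on the diagonal, so its determinant equals the product of the determinants of the diagonal blocks.
det of the 2×2 block = 1
det of the 3×3 block = 62
det = (1)·(62) = 62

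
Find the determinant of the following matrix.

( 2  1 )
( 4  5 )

det = 2·5 − 1·4 = 10 − 4 = 6

6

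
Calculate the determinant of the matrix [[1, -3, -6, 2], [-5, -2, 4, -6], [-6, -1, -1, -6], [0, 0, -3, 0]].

-78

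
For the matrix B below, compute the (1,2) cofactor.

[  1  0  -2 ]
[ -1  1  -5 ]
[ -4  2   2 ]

Delete row 1 and column 2; the remaining 2×2 submatrix is [-1 -5; -4 2].
Its determinant is (-1)·2 − (-5)·(-4) = -22.
The cofactor carries sign (−1)^(1+2) = −1, so C_{1,2} = −(-22) = 22.

The cofactor is 22.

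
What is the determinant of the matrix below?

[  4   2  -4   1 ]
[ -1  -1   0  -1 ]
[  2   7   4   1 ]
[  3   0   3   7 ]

Expand along row 2 (it has 1 zero):
  − (-1) · M_21   where M_21 = det([2 -4 1; 7 4 1; 0 3 7]) = 267
  + (-1) · M_22   where M_22 = det([4 -4 1; 2 4 1; 3 3 7]) = 138
  + (-1) · M_24   where M_24 = det([4 2 -4; 2 7 4; 3 0 3]) = 180
det = (-1)·(-1)·(267) + (+1)·(-1)·(138) + (+1)·(-1)·(180) = -51

-51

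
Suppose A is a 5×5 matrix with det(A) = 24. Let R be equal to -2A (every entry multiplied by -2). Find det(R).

The determinant is -768.

For a 5×5 matrix, det(-2A) = (-2)^5·det(A) = -32·det(A).
det(R) = (-32)·(24) = -768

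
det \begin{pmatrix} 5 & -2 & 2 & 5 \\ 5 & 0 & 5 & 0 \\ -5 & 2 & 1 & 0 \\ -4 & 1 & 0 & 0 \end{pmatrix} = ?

Expand along column 4 (it has 3 zeros):
  − (5) · M_14   where M_14 = det([5 0 5; -5 2 1; -4 1 0]) = 10
det = (-1)·(5)·(10) = -50

The determinant is -50.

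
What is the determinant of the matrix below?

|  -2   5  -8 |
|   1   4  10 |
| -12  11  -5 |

Expand along row 1:
  + (-2) · |4 10; 11 -5| = (-2)·(-20 − 110) = 260
  − 5 · |1 10; -12 -5| = −5·(-5 − (-120)) = -575
  + (-8) · |1 4; -12 11| = (-8)·(11 − (-48)) = -472
Sum: (260) + (-575) + (-472) = -787

-787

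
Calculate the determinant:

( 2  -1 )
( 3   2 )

7

det = 2·2 − (-1)·3 = 4 − (-3) = 7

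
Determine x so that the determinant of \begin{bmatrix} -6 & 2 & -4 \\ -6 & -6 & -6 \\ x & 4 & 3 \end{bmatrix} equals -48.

x = 4

Expanding along the row containing x, det(M) is linear in x: det(M) = (-36)·x + (96).
Set (-36)·x + (96) = -48  ⇒  (-36)·x = -144  ⇒  x = 4.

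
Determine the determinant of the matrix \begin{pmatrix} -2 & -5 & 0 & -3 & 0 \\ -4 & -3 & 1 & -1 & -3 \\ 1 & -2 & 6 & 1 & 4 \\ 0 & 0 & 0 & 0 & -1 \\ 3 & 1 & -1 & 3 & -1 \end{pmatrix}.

Expand along row 4 (it has 4 zeros):
  − (-1) · M_45   where M_45 = det([-2 -5 0 -3; -4 -3 1 -1; 1 -2 6 1; 3 1 -1 3]) = -295
det = (-1)·(-1)·(-295) = -295

-295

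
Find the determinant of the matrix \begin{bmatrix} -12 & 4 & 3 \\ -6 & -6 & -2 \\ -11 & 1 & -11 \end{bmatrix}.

The determinant is -1208.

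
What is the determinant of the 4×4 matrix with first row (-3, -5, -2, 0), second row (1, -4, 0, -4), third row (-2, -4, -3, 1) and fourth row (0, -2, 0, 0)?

Expand along row 4 (it has 3 zeros):
  + (-2) · M_42   where M_42 = det([-3 -2 0; 1 0 -4; -2 -3 1]) = 22
det = (+1)·(-2)·(22) = -44

-44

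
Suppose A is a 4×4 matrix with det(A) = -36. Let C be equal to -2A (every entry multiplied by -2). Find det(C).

|C| = -576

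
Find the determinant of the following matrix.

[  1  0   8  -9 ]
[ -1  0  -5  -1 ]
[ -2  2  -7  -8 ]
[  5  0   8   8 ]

Expand along column 2 (it has 3 zeros):
  − (2) · M_32   where M_32 = det([1 8 -9; -1 -5 -1; 5 8 8]) = -161
det = (-1)·(2)·(-161) = 322

The determinant is 322.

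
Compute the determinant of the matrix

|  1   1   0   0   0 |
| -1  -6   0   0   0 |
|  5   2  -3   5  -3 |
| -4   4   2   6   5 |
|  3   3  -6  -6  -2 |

1280

The matrix is block lower-triangular with a 2×2 block and a 3×3 block on the diagonal, so its determinant equals the product of the determinants of the diagonal blocks.
det of the 2×2 block = -5
det of the 3×3 block = -256
det = (-5)·(-256) = 1280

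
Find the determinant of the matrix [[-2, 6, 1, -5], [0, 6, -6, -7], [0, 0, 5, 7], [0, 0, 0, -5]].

The determinant is 300.

The matrix is upper triangular, so the determinant is the product of the diagonal entries:
det = (-2) · (6) · (5) · (-5) = 300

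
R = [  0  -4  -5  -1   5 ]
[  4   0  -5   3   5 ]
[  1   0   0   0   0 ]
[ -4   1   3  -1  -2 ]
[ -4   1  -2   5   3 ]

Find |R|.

-60

Expand along row 3 (it has 4 zeros):
  + (1) · M_31   where M_31 = det([-4 -5 -1 5; 0 -5 3 5; 1 3 -1 -2; 1 -2 5 3]) = -60
det = (+1)·(1)·(-60) = -60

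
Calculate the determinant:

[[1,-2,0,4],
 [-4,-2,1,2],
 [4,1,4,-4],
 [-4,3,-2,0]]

The determinant is -248.

Expand along row 1 (it has 1 zero):
  + (1) · M_11   where M_11 = det([-2 1 2; 1 4 -4; 3 -2 0]) = -24
  − (-2) · M_12   where M_12 = det([-4 1 2; 4 4 -4; -4 -2 0]) = 64
  − (4) · M_14   where M_14 = det([-4 -2 1; 4 1 4; -4 3 -2]) = 88
det = (+1)·(1)·(-24) + (-1)·(-2)·(64) + (-1)·(4)·(88) = -248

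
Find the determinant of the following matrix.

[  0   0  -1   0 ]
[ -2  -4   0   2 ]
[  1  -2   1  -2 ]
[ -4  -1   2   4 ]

Expand along row 1 (it has 3 zeros):
  + (-1) · M_13   where M_13 = det([-2 -4 2; 1 -2 -2; -4 -1 4]) = -14
det = (+1)·(-1)·(-14) = 14

The determinant is 14.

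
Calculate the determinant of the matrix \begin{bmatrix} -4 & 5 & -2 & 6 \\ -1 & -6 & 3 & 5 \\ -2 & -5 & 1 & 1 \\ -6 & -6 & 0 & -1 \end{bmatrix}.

Expand along row 4 (it has 1 zero):
  − (-6) · M_41   where M_41 = det([5 -2 6; -6 3 5; -5 1 1]) = 82
  + (-6) · M_42   where M_42 = det([-4 -2 6; -1 3 5; -2 1 1]) = 56
  + (-1) · M_44   where M_44 = det([-4 5 -2; -1 -6 3; -2 -5 1]) = -47
det = (-1)·(-6)·(82) + (+1)·(-6)·(56) + (+1)·(-1)·(-47) = 203

The determinant is 203.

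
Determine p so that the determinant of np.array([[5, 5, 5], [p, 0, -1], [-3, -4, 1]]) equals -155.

Expanding along the column containing p, det(B) is linear in p: det(B) = (-25)·p + (-5).
Set (-25)·p + (-5) = -155  ⇒  (-25)·p = -150  ⇒  p = 6.

6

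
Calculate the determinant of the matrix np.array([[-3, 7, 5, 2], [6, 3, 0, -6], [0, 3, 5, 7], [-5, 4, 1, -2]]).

-30

Expand along row 2 (it has 1 zero):
  − (6) · M_21   where M_21 = det([7 5 2; 3 5 7; 4 1 -2]) = 17
  + (3) · M_22   where M_22 = det([-3 5 2; 0 5 7; -5 1 -2]) = -74
  + (-6) · M_24   where M_24 = det([-3 7 5; 0 3 5; -5 4 1]) = -49
det = (-1)·(6)·(17) + (+1)·(3)·(-74) + (+1)·(-6)·(-49) = -30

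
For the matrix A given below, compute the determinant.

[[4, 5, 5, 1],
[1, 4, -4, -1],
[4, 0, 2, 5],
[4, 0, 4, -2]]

928

Expand along column 2 (it has 2 zeros):
  − (5) · M_12   where M_12 = det([1 -4 -1; 4 2 5; 4 4 -2]) = -144
  + (4) · M_22   where M_22 = det([4 5 1; 4 2 5; 4 4 -2]) = 52
det = (-1)·(5)·(-144) + (+1)·(4)·(52) = 928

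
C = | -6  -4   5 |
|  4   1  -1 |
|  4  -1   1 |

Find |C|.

The determinant is -8.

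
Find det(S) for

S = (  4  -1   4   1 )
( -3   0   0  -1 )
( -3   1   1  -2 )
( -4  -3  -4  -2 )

Expand along row 2 (it has 2 zeros):
  − (-3) · M_21   where M_21 = det([-1 4 1; 1 1 -2; -3 -4 -2]) = 41
  + (-1) · M_24   where M_24 = det([4 -1 4; -3 1 1; -4 -3 -4]) = 64
det = (-1)·(-3)·(41) + (+1)·(-1)·(64) = 59

59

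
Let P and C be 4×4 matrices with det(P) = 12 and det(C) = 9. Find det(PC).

det(PC) = 108

det(PC) = det(P)·det(C) = (12)·(9) = 108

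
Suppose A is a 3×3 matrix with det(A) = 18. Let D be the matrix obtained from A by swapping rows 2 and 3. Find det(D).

The determinant is -18.

Swapping two rows multiplies the determinant by −1.
det(D) = (-1)·(18) = -18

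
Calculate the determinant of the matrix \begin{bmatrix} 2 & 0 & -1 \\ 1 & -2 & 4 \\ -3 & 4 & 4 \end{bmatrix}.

Expand along row 1:
  + 2 · |-2 4; 4 4| = 2·(-8 − 16) = -48
  + (-1) · |1 -2; -3 4| = (-1)·(4 − 6) = 2
Sum: (-48) + (2) = -46

-46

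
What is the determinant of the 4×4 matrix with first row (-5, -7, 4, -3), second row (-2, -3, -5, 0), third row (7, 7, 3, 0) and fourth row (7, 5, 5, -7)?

Expand along column 4 (it has 2 zeros):
  − (-3) · M_14   where M_14 = det([-2 -3 -5; 7 7 3; 7 5 5]) = 72
  + (-7) · M_44   where M_44 = det([-5 -7 4; -2 -3 -5; 7 7 3]) = 101
det = (-1)·(-3)·(72) + (+1)·(-7)·(101) = -491

-491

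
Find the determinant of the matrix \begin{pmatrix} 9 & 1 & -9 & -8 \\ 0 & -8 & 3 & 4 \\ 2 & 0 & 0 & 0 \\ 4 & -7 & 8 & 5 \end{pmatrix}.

438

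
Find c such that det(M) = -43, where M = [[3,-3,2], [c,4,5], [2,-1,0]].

Expanding along the row containing c, det(M) is linear in c: det(M) = (-2)·c + (-31).
Set (-2)·c + (-31) = -43  ⇒  (-2)·c = -12  ⇒  c = 6.

6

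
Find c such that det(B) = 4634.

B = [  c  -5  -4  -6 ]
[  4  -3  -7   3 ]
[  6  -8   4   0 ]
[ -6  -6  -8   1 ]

c = -8

Expanding along the row containing c, det(B) is linear in c: det(B) = (196)·c + (6202).
Set (196)·c + (6202) = 4634  ⇒  (196)·c = -1568  ⇒  c = -8.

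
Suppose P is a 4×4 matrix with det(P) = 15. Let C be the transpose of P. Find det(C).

15

det(Pᵀ) = det(P).
det(C) = (1)·(15) = 15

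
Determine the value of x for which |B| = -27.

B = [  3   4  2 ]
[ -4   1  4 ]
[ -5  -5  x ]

x = -3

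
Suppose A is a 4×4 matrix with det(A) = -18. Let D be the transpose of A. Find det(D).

det(Aᵀ) = det(A).
det(D) = (1)·(-18) = -18

-18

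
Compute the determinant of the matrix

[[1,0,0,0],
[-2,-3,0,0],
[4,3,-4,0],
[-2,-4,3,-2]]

The determinant is -24.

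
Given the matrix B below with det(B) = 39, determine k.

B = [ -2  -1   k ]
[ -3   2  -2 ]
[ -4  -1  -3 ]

Expanding along the column containing k, det(B) is linear in k: det(B) = (11)·k + (17).
Set (11)·k + (17) = 39  ⇒  (11)·k = 22  ⇒  k = 2.

k = 2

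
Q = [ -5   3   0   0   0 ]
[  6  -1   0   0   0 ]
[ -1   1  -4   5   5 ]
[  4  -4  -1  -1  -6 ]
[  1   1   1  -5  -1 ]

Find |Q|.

det(Q) = -1443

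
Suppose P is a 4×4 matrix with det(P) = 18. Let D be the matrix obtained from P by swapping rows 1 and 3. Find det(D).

Swapping two rows multiplies the determinant by −1.
det(D) = (-1)·(18) = -18

-18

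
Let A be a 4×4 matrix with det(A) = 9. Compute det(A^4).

6561

det(A^4) = (det A)^4 = (9)^4 = 6561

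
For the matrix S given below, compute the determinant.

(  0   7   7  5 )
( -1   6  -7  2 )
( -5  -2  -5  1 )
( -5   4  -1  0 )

The determinant is -2100.

Expand along row 1 (it has 1 zero):
  − (7) · M_12   where M_12 = det([-1 -7 2; -5 -5 1; -5 -1 0]) = -6
  + (7) · M_13   where M_13 = det([-1 6 2; -5 -2 1; -5 4 0]) = -86
  − (5) · M_14   where M_14 = det([-1 6 -7; -5 -2 -5; -5 4 -1]) = 308
det = (-1)·(7)·(-6) + (+1)·(7)·(-86) + (-1)·(5)·(308) = -2100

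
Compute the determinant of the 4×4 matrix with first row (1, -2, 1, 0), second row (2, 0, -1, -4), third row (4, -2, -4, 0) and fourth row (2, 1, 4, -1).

Expand along column 4 (it has 2 zeros):
  + (-4) · M_24   where M_24 = det([1 -2 1; 4 -2 -4; 2 1 4]) = 52
  + (-1) · M_44   where M_44 = det([1 -2 1; 2 0 -1; 4 -2 -4]) = -14
det = (+1)·(-4)·(52) + (+1)·(-1)·(-14) = -194

-194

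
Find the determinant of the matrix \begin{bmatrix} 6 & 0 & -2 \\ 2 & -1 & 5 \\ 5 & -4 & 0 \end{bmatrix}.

126

Expand along column 2:
  + (-1) · |6 -2; 5 0| = (-1)·(0 − (-10)) = -10
  − (-4) · |6 -2; 2 5| = −(-4)·(30 − (-4)) = 136
Sum: (-10) + (136) = 126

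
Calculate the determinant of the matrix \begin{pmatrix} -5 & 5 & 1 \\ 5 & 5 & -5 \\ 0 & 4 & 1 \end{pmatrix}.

Expand along column 1:
  + (-5) · |5 -5; 4 1| = (-5)·(5 − (-20)) = -125
  − 5 · |5 1; 4 1| = −5·(5 − 4) = -5
Sum: (-125) + (-5) = -130

The determinant is -130.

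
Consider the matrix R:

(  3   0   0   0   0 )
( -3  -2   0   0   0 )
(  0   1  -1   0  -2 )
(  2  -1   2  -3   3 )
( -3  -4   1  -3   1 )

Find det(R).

R is block lower-triangular with a 2×2 block and a 3×3 block on the diagonal, so its determinant equals the product of the determinants of the diagonal blocks.
det of the 2×2 block = -6
det of the 3×3 block = 0
det = (-6)·(0) = 0

det(R) = 0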